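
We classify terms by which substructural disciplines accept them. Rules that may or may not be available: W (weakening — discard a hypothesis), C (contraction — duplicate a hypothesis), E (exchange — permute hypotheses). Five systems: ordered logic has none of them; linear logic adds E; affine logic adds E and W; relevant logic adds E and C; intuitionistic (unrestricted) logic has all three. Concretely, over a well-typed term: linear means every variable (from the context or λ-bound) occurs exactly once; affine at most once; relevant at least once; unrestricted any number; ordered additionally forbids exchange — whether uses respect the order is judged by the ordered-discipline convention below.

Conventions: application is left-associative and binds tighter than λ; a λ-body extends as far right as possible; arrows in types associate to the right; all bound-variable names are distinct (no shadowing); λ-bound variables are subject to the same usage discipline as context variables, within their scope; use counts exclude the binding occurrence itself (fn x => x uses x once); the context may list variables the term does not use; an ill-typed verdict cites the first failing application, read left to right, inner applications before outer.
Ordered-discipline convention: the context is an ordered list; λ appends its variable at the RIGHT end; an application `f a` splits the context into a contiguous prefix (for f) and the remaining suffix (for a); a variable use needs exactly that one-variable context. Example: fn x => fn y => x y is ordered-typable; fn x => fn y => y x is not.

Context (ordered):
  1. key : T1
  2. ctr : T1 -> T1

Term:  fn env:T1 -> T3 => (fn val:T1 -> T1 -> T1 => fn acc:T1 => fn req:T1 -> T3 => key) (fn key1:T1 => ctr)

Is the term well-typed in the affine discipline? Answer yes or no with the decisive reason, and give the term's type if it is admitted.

yes — at most one use each (key, ctr, env, val, acc, req, key1); term : (T1 -> T3) -> T1 -> (T1 -> T3) -> T1
use counts: key ×1; ctr ×1; env (bound) ×0; val (bound) ×0; acc (bound) ×0; req (bound) ×0; key1 (bound) ×0
use order (left to right): key, ctr
typing: the term checks, with type (T1 -> T3) -> T1 -> (T1 -> T3) -> T1
per-discipline verdicts: ordered ✗, linear ✗, affine ✓, relevant ✗, unrestricted ✓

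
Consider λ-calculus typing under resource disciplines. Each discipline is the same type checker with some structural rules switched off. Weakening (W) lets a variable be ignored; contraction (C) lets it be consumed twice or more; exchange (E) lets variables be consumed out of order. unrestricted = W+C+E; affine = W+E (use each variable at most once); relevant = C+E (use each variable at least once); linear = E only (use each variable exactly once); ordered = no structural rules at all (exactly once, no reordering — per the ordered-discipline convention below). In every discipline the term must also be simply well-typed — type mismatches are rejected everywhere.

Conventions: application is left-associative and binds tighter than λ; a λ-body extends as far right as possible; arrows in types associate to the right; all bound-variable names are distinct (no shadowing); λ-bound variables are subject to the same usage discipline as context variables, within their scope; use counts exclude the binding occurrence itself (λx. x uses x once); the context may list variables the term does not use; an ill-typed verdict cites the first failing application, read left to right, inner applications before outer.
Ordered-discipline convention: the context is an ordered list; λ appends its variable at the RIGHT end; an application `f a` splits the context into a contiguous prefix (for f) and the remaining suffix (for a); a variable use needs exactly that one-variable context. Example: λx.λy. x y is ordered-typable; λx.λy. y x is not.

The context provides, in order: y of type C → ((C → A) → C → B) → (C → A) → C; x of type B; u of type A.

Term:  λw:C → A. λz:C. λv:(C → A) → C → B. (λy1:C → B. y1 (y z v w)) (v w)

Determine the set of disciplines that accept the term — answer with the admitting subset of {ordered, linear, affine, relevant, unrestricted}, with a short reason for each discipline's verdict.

admitted in: unrestricted
usage: y ×1; x ×0; u ×0; w [bound] ×2; z [bound] ×1; v [bound] ×2; y1 [bound] ×1
left-to-right use order: y1, y, z, v, w, v, w
typing: ✓ — (C → A) → C → ((C → A) → C → B) → B
ordered: ✗, repeated use of w ×2, v ×2; x, u never used (weakening)
linear: ✗, repeated use of w ×2, v ×2; x, u never used (weakening)
affine: ✗, repeated use of w ×2, v ×2
relevant: ✗, x, u never used (weakening)
unrestricted: ✓, typability at (C → A) → C → ((C → A) → C → B) → B is all that's needed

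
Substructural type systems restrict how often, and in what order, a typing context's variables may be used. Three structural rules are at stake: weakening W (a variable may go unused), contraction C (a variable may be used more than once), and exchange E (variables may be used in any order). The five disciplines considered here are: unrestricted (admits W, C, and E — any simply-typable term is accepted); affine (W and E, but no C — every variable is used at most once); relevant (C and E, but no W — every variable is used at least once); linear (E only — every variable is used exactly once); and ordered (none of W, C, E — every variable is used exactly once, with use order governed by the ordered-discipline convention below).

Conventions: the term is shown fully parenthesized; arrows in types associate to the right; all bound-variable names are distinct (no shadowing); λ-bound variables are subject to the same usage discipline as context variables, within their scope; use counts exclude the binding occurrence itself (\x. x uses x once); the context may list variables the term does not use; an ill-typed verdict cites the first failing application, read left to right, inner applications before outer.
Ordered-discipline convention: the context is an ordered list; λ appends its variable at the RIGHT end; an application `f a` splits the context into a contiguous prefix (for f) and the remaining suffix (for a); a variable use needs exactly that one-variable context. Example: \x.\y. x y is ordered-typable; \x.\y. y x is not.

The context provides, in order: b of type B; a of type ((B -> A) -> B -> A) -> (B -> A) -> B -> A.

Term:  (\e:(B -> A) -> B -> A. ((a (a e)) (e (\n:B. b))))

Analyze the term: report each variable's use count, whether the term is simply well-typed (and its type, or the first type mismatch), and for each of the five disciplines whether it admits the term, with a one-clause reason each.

usage: b: 1, a: 2, e (λ-bound): 2, n (λ-bound): 0
left-to-right use order: a, a, e, e, b
typing: ill-typed: an application expects B -> A but receives B -> B
ordered: ✗ — fails simple typing
linear: ✗ — a type mismatch blocks all five
affine: ✗ — the type mismatch rejects it
relevant: ✗ — not simply typable
unrestricted: ✗ — fails simple typing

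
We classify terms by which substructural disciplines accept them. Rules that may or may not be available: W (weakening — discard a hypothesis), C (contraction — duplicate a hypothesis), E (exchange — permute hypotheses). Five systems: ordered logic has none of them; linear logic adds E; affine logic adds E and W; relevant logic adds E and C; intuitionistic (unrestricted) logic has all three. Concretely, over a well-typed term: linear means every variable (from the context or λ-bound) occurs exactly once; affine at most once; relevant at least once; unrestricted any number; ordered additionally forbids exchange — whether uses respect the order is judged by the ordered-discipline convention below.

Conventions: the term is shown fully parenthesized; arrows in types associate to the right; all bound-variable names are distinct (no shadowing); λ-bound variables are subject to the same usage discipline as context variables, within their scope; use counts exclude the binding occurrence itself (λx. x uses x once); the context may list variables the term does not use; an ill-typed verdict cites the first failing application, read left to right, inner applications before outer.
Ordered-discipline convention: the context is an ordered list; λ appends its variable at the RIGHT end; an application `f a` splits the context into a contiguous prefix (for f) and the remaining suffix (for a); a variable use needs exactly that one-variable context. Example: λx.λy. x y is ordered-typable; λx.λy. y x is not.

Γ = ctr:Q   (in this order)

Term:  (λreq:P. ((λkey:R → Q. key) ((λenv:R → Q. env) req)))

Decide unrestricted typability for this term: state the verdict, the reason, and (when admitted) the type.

no — fails simple typing
counts: ctr: 0, req (bound): 1, key (bound): 1, env (bound): 1
order of uses: key, env, req
typing: ill-typed: argument of type P where R → Q is required
summary: ordered ✗, linear ✗, affine ✗, relevant ✗, unrestricted ✗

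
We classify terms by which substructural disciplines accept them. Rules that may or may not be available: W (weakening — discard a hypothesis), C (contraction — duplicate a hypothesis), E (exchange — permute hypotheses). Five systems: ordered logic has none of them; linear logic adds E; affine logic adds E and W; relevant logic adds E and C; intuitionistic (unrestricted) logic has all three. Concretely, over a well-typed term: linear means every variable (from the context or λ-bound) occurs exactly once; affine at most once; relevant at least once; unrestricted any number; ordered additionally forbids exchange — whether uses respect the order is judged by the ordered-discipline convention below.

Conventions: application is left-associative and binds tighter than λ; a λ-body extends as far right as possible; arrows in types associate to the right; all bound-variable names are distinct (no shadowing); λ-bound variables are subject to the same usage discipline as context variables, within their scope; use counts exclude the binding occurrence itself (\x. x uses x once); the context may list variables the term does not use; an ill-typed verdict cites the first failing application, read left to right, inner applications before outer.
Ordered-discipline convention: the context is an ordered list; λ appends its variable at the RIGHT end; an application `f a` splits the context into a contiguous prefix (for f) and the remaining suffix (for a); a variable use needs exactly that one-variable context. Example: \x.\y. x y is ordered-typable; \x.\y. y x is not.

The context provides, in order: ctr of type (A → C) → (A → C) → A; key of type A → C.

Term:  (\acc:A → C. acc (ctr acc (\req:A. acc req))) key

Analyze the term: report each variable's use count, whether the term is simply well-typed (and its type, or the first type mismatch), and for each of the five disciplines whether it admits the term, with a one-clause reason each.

use counts: ctr: 1×; key: 1×; acc [bound]: 3×; req [bound]: 1×
use order (left to right): acc, ctr, acc, acc, req, key
typing: the term checks, with type C
ordered: ✗ — acc ×3 used more than once (contraction)
linear: ✗ — acc ×3 used more than once (contraction)
affine: ✗ — acc ×3 used more than once (contraction)
relevant: ✓ — ctr, key, acc, req: all used, weakening unneeded
unrestricted: ✓ — type-checks (C) and nothing is barred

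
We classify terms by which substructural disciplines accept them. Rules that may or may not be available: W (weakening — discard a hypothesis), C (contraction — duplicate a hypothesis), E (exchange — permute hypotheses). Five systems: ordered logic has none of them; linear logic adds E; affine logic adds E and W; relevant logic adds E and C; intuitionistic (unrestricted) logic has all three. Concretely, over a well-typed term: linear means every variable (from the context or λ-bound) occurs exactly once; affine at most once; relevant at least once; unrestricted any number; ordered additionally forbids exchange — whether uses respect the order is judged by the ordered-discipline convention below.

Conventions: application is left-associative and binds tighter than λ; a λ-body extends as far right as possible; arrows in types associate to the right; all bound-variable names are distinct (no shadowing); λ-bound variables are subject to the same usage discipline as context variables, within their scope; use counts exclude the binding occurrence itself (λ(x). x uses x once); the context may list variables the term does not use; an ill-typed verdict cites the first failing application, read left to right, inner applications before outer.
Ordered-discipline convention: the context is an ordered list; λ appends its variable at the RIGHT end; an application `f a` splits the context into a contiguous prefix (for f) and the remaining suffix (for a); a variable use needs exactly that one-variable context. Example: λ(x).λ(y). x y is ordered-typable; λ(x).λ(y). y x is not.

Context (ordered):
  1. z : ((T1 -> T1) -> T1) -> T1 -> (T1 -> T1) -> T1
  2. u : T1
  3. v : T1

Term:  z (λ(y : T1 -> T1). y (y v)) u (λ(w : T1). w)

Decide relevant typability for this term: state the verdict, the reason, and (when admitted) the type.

yes — none of z, u, v, y, w goes unused; term : T1
variable uses: z ×1, u ×1, v ×1, y (bound) ×2, w (bound) ×1
order of uses: z, y, y, v, u, w
typing: well-typed — term : T1
across the five disciplines: ordered ✗; linear ✗; affine ✗; relevant ✓; unrestricted ✓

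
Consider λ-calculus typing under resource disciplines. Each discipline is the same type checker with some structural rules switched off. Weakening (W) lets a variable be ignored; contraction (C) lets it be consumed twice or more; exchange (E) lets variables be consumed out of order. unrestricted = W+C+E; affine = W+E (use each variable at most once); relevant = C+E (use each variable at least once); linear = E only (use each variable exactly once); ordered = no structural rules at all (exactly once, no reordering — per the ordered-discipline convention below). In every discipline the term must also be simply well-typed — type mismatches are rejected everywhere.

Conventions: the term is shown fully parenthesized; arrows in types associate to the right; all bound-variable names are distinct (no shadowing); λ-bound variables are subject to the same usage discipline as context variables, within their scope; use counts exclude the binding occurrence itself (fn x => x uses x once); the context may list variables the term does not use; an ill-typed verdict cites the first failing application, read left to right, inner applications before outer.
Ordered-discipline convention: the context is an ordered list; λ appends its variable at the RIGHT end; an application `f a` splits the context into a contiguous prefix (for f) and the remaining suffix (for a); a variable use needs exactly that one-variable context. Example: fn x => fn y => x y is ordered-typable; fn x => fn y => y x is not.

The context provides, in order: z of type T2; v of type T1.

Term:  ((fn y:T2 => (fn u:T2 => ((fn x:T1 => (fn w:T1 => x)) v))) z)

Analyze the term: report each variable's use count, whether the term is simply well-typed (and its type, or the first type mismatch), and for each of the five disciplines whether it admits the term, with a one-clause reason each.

variable uses: z ×1; v ×1; y [bound] ×0; u [bound] ×0; x [bound] ×1; w [bound] ×0
use order (left to right): x, v, z
typing: well-typed — term : T2 → T1 → T1
ordered: ✗ — needs weakening: y, u, w unused
linear: ✗ — needs weakening: y, u, w unused
affine: ✓ — no duplicate uses among z, v, y, u, x, w
relevant: ✗ — needs weakening: y, u, w unused
unrestricted: ✓ — simply typable at T2 → T1 → T1; W, C, E all held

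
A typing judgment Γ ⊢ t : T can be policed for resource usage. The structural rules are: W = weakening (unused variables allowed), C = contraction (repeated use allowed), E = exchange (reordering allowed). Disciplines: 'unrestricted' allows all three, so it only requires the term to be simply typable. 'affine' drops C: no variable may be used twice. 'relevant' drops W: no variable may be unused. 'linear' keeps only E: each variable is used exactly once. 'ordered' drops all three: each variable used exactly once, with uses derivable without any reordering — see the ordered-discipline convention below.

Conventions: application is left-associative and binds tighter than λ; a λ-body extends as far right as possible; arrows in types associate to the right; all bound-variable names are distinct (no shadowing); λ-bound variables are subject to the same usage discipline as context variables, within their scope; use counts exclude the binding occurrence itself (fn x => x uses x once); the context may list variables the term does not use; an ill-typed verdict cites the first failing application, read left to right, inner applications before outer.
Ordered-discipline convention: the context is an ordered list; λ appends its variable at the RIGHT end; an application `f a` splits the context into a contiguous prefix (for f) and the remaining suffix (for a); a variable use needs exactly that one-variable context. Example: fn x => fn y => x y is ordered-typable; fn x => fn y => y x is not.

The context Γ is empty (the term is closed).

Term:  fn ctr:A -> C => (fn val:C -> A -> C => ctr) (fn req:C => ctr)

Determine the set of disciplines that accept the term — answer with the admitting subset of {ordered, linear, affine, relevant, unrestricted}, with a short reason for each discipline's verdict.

admitted by: unrestricted
use counts: ctr (bound): 2×; val (bound): 0×; req (bound): 0×
order of uses: ctr, ctr
typing: well-typed — term : (A -> C) -> A -> C
ordered: ✗, ctr ×2 used more than once (contraction); val, req left unused
linear: ✗, ctr ×2 used more than once (contraction); val, req left unused
affine: ✗, ctr ×2 used more than once (contraction)
relevant: ✗, val, req left unused
unrestricted: ✓, typability at (A -> C) -> A -> C is all that's needed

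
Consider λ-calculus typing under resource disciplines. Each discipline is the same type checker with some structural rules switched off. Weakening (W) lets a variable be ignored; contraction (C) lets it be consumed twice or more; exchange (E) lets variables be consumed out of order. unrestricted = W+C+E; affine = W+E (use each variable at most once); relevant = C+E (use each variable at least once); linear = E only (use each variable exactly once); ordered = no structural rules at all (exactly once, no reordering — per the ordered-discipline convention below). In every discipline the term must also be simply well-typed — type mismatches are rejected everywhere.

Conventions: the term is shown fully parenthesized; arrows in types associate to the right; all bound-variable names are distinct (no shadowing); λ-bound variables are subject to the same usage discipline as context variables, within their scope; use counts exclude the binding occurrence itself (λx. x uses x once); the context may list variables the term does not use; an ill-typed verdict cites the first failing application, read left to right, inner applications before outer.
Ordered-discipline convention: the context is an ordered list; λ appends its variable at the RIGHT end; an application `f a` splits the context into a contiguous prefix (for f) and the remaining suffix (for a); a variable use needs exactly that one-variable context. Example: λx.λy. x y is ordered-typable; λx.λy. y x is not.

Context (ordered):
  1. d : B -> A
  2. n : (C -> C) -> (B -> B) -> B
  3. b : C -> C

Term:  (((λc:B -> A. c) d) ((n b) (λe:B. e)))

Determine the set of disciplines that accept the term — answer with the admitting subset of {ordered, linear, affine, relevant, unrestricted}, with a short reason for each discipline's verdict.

admitted by: ordered, linear, affine, relevant, unrestricted
variable uses: d=1; n=1; b=1; c (λ-bound)=1; e (λ-bound)=1
order of uses: c, d, n, b, e
typing: well-typed — term : A
ordered ✓ (d, n, b, c, e: once each, no exchange needed)
linear ✓ (exactly-once usage across d, n, b, c, e)
affine ✓ (no duplicate uses among d, n, b, c, e)
relevant ✓ (none of d, n, b, c, e goes unused)
unrestricted ✓ (simply typable at A; W, C, E all held)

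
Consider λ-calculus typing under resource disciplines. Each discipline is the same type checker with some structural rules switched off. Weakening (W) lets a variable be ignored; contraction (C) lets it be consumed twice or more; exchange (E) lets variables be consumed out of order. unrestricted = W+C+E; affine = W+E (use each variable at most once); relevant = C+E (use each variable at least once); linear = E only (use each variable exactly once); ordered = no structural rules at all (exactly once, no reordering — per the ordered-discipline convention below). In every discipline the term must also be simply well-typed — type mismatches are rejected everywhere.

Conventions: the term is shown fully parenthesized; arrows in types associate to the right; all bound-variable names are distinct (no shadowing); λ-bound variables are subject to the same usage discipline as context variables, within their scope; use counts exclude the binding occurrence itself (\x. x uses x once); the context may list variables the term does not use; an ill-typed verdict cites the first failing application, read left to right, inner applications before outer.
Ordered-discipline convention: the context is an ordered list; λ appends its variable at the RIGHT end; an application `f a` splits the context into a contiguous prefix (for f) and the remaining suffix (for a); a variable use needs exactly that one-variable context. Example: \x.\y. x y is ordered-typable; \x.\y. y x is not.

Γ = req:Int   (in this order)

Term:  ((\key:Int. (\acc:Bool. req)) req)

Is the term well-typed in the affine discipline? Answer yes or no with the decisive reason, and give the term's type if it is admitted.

no — needs contraction — req ×2
counts: req: 2; key [bound]: 0; acc [bound]: 0
left-to-right use order: req, req
typing: well-typed — term : Bool → Int
per-discipline verdicts: ordered ✗ | linear ✗ | affine ✗ | relevant ✗ | unrestricted ✓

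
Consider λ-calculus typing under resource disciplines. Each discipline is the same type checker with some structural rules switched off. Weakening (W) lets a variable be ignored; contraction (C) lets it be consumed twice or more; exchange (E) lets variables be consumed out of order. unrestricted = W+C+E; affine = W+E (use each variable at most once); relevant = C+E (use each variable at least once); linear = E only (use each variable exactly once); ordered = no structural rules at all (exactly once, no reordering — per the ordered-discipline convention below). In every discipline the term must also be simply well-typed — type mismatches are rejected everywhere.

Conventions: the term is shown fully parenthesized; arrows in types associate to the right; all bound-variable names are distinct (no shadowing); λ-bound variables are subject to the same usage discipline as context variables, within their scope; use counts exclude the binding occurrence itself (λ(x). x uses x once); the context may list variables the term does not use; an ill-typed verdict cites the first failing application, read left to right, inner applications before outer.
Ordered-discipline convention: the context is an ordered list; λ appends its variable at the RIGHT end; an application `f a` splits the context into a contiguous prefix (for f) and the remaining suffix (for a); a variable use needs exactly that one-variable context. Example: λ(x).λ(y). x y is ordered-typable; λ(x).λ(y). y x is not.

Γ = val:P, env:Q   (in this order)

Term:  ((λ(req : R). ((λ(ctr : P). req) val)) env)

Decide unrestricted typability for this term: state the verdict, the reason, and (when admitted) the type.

no — not simply typable
variable uses: val=1, env=1, req [bound]=1, ctr [bound]=0
order of uses: req, val, env
typing: ill-typed: an argument Q mismatches the expected R
per-discipline verdicts: ordered ✗ · linear ✗ · affine ✗ · relevant ✗ · unrestricted ✗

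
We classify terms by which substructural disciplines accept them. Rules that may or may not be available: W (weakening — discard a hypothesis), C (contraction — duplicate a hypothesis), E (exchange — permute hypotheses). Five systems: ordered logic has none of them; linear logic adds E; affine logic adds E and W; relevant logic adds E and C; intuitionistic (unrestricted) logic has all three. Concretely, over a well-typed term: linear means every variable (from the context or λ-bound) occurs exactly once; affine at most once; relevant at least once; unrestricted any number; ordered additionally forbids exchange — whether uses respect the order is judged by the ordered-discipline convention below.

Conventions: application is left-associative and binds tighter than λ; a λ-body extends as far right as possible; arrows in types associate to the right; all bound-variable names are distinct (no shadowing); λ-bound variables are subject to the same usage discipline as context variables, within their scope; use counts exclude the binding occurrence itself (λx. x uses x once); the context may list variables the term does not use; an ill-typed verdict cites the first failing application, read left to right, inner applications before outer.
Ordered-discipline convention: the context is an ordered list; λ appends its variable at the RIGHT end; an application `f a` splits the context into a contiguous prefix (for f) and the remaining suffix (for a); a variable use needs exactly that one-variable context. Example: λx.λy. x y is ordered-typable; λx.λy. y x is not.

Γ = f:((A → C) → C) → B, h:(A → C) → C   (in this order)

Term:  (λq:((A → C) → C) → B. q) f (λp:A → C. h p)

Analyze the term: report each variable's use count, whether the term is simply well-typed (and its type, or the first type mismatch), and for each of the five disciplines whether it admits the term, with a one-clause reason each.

counts: f: 1×; h: 1×; q (bound): 1×; p (bound): 1×
uses in reading order: q, f, h, p
typing: well-typed at B
ordered ✓ (f, h, q, p: once each, no exchange needed)
linear ✓ (f, h, q, p: one use apiece)
affine ✓ (no duplicate uses among f, h, q, p)
relevant ✓ (at least one use each (f, h, q, p))
unrestricted ✓ (typability at B is all that's needed)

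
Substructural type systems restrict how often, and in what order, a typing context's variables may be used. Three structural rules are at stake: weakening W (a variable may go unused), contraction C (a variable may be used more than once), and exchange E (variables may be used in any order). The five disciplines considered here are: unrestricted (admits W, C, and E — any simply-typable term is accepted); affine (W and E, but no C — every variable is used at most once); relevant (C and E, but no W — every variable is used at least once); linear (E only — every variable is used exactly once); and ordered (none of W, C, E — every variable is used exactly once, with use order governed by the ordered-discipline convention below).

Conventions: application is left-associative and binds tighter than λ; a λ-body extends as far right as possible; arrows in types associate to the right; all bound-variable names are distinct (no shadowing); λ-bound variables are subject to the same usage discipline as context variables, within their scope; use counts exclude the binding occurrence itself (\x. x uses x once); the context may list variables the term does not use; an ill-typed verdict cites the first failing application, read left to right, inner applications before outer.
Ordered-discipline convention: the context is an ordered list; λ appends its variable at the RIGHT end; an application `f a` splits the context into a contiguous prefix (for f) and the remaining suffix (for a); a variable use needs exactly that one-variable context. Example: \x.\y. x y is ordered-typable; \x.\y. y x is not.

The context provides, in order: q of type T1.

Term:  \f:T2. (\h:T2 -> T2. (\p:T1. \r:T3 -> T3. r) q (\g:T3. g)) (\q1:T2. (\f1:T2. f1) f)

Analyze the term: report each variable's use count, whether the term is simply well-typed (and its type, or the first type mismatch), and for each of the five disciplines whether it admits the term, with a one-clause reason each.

usage: q: 1; f (λ-bound): 1; h (λ-bound): 0; p (λ-bound): 0; r (λ-bound): 1; g (λ-bound): 1; q1 (λ-bound): 0; f1 (λ-bound): 1
uses in reading order: r, q, g, f1, f
typing: ✓ — T2 -> T3 -> T3
ordered: ✗, h, p, q1 left unused
linear: ✗, h, p, q1 left unused
affine: ✓, q, f, h, p, r, g, q1, f1: no repeats, contraction unneeded
relevant: ✗, h, p, q1 left unused
unrestricted: ✓, type-checks (T2 -> T3 -> T3) and nothing is barred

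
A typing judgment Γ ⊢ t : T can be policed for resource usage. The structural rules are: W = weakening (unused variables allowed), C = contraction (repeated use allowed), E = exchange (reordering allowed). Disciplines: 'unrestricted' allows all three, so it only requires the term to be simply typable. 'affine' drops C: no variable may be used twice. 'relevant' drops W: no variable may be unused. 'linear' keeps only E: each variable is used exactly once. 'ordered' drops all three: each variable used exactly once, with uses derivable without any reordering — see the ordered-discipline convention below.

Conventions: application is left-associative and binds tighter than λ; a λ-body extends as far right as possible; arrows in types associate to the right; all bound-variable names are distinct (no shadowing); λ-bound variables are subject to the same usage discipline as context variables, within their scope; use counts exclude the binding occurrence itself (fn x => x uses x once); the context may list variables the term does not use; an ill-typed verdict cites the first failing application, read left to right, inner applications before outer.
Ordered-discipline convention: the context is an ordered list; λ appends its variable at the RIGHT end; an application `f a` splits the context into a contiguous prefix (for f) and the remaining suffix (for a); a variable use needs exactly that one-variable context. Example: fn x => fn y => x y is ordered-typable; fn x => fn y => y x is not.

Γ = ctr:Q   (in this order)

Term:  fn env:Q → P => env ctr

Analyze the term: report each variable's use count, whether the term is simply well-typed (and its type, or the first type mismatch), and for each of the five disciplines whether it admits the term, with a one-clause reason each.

usage: ctr ×1; env (bound) ×1
use order (left to right): env, ctr
typing: well-typed — term : (Q → P) → P
ordered ✗ (no ordered split (uses run env, ctr))
linear ✓ (single use per variable (ctr, env))
affine ✓ (none of ctr, env used more than once)
relevant ✓ (none of ctr, env goes unused)
unrestricted ✓ (type-checks ((Q → P) → P) and nothing is barred)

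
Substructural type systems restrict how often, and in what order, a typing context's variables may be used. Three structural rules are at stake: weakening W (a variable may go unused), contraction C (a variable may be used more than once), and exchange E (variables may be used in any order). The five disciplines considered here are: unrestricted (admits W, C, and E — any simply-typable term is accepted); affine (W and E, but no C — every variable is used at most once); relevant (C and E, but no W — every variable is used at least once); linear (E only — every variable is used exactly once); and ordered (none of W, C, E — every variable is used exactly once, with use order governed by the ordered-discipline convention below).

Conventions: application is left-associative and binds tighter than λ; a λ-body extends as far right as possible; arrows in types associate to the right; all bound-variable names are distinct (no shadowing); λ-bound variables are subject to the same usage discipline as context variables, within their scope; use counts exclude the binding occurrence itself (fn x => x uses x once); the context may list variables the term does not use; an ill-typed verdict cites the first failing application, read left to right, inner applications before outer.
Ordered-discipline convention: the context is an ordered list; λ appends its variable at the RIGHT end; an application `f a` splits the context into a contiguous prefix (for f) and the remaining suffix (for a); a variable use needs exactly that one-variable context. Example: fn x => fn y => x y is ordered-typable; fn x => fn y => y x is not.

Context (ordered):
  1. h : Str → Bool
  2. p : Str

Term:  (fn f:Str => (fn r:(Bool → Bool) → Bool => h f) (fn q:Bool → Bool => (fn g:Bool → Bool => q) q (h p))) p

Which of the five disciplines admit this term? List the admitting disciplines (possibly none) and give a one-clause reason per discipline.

admitting disciplines: unrestricted
variable uses: h: 2, p: 2, f (λ-bound): 1, r (λ-bound): 0, q (λ-bound): 2, g (λ-bound): 0
uses in reading order: h, f, q, q, h, p, p
typing: well-typed at Bool
ordered ✗ (needs contraction — h ×2, p ×2, q ×2; r, g never used (weakening))
linear ✗ (needs contraction — h ×2, p ×2, q ×2; r, g never used (weakening))
affine ✗ (needs contraction — h ×2, p ×2, q ×2)
relevant ✗ (r, g never used (weakening))
unrestricted ✓ (type-checks (Bool) and nothing is barred)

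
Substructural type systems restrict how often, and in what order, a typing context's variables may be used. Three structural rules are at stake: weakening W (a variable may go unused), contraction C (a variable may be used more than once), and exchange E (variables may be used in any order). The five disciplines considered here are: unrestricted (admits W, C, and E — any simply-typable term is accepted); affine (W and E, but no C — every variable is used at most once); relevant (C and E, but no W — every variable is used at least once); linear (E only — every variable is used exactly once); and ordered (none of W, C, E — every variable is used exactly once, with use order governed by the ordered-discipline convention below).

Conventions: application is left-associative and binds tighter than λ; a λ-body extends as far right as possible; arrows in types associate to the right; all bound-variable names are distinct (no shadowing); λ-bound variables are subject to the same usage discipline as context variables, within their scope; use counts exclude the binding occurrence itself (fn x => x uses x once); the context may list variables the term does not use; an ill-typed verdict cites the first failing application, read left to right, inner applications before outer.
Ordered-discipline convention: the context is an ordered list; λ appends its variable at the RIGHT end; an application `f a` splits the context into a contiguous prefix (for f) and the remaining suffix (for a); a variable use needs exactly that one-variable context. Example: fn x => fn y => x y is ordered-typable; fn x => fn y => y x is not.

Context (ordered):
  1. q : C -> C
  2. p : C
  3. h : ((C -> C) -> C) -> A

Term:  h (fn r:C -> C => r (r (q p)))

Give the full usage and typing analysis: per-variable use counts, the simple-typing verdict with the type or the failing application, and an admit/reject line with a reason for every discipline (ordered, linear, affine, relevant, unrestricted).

counts: q: 1×; p: 1×; h: 1×; r [bound]: 2×
uses in reading order: h, r, r, q, p
typing: the term checks, with type A
ordered: ✗ — r ×2 used more than once (contraction)
linear: ✗ — r ×2 used more than once (contraction)
affine: ✗ — r ×2 used more than once (contraction)
relevant: ✓ — none of q, p, h, r goes unused
unrestricted: ✓ — well-typed at A; no restrictions here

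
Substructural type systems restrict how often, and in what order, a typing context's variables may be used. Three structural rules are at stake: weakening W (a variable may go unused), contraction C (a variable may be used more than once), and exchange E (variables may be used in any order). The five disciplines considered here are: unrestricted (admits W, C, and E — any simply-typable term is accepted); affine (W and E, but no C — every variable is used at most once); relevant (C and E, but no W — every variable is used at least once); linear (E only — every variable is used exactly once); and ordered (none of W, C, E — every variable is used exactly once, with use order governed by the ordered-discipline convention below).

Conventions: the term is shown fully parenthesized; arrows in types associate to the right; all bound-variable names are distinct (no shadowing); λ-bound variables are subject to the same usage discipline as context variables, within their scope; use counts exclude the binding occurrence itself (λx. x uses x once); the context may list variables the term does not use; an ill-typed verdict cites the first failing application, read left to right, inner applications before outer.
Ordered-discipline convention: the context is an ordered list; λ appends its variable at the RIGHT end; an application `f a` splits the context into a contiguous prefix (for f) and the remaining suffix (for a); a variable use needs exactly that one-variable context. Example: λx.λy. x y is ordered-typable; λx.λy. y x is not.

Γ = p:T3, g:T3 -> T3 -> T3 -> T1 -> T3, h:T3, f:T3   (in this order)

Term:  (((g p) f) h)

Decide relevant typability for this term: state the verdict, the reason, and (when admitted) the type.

yes — none of p, g, h, f goes unused; term : T1 -> T3
usage: p ×1, g ×1, h ×1, f ×1
order of uses: g, p, f, h
typing: the term checks, with type T1 -> T3
all disciplines: ordered ✗; linear ✓; affine ✓; relevant ✓; unrestricted ✓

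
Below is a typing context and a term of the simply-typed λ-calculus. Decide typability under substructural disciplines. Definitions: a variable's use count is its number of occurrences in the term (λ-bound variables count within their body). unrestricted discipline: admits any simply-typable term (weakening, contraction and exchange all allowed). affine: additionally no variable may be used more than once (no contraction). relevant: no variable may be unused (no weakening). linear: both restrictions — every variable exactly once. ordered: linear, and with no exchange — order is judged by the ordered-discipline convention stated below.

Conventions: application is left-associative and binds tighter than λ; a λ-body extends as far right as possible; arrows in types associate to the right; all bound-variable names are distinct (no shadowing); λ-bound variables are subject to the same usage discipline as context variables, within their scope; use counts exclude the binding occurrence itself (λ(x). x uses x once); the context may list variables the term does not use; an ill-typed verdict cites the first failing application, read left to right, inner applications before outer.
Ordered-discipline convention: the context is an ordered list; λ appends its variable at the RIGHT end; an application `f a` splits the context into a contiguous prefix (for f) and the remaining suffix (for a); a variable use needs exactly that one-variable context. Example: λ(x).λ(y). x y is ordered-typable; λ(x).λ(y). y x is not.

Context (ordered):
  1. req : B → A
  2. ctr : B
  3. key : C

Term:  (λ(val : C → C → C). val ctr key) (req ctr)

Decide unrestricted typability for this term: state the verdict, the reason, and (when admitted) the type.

no — a type mismatch blocks all five
usage: req: 1; ctr: 2; key: 1; val (bound): 1
left-to-right use order: val, ctr, key, req, ctr
typing: ill-typed: a function awaiting C gets B
across the five disciplines: ordered ✗; linear ✗; affine ✗; relevant ✗; unrestricted ✗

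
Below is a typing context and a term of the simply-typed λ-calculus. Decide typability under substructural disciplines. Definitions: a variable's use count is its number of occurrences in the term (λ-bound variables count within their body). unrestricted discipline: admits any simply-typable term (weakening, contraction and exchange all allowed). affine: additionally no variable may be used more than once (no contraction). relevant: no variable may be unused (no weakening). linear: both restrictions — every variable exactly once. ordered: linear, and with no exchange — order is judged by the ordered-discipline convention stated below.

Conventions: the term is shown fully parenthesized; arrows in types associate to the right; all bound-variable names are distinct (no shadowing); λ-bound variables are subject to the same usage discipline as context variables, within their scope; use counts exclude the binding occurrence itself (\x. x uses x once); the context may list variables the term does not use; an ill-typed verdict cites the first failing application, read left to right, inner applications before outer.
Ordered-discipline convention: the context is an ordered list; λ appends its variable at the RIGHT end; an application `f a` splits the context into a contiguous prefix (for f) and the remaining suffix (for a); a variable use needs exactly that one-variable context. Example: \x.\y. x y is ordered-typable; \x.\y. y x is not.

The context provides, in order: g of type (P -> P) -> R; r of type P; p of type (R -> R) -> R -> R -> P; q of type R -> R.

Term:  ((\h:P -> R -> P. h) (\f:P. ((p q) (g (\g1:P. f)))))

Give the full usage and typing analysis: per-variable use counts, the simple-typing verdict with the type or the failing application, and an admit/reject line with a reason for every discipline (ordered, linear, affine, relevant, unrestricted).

variable uses: g=1, r=0, p=1, q=1, h (bound)=1, f (bound)=1, g1 (bound)=0
order of uses: h, p, q, g, f
typing: well-typed at P -> R -> P
ordered ✗ (unused: r, g1 — weakening required)
linear ✗ (unused: r, g1 — weakening required)
affine ✓ (none of g, r, p, q, h, f, g1 used more than once)
relevant ✗ (unused: r, g1 — weakening required)
unrestricted ✓ (simply typable at P -> R -> P; W, C, E all held)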